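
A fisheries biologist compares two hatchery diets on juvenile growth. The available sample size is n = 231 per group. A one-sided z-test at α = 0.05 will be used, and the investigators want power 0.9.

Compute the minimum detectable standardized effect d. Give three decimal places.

d ≈ 0.272

Need Φ(δ − 1.645) = 0.9, so δ = 1.645 + 1.282 = 2.926.
δ = d·√(n/2) ⇒ d = δ/√(n/2) = 2.926/√(231/2) = 0.2723.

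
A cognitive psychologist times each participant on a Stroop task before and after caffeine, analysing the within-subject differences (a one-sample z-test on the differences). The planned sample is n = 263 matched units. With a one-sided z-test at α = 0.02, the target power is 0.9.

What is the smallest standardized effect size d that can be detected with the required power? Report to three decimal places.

d ≈ 0.206

Need Φ(δ − 2.054) = 0.9, so δ = 2.054 + 1.282 = 3.335.
δ = d·√n ⇒ d = δ/√n = 3.335/√263 = 0.2057.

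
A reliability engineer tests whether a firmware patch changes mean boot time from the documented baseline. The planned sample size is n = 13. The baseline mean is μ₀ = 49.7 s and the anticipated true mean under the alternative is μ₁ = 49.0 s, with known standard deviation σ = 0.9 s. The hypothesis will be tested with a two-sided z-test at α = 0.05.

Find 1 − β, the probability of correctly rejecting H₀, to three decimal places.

Power ≈ 0.801

Standardized effect: d = |μ₁ − μ₀| / σ = |49.0 − 49.7| / 0.9 = 0.7778
Noncentrality parameter: λ = d·√n = 0.7778 × √13 = 2.8043
Critical value for a two-sided test at α = 0.05: z_{α/2} = 1.960.
Power = Φ(λ − 1.960) + Φ(−λ − 1.960) = Φ(0.844) + Φ(-4.764) = 0.8008 + 0.0000 = 0.8008.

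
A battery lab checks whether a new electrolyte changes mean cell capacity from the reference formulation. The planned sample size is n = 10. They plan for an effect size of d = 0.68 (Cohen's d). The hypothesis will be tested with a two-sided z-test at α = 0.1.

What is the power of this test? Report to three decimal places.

Power ≈ 0.693

Noncentrality parameter: δ = d·√n = 0.68 × √10 = 2.1503
Critical value for a two-sided test at α = 0.1: z_{α/2} = 1.645.
Power = Φ(δ − 1.645) + Φ(−δ − 1.645) = Φ(0.505) + Φ(-3.795) = 0.6934 + 0.0001 = 0.6935.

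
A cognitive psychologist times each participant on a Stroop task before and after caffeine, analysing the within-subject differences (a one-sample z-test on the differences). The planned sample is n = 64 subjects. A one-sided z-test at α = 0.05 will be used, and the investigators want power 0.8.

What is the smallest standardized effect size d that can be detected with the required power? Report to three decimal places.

d ≈ 0.311

Need Φ(δ − 1.645) = 0.8, so δ = 1.645 + 0.842 = 2.486.
δ = d·√n ⇒ d = δ/√n = 2.486/√64 = 0.3108.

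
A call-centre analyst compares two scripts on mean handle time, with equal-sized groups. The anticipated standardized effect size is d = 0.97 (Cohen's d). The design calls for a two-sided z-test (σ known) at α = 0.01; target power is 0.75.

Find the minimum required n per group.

For power 0.75 need Φ(δ − z_{0.005}) = 0.75, so δ = z_{0.005} + z_{0.25} = 2.576 + 0.674 = 3.250.
(The Φ(−δ − z_{α/2}) term is vanishingly small for δ > 0 and is dropped in the standard sample-size formula.)
δ = d·√(n/2) ⇒ n = 2(δ/d)² = 2 × (3.250 / 0.97)² = 22.46.
Rounding up, n = 23 per group.

n = 23 per group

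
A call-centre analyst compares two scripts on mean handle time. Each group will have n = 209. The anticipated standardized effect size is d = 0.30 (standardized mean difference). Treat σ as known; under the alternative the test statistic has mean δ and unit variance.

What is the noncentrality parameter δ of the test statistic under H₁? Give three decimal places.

The noncentrality parameter scales effect size by the design's sample-size factor: δ = d·√(n/2) = 0.30 × √(209/2) = 3.0668

δ ≈ 3.067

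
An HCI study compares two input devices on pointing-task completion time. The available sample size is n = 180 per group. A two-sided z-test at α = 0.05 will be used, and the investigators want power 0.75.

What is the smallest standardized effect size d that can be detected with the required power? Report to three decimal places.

d ≈ 0.278

Required noncentrality: δ = z_{0.025} + z_{0.25} = 1.960 + 0.674 = 2.634.
(Lower-tail contribution to power is negligible for δ > 0.)
δ = d·√(n/2) ⇒ d = δ/√(n/2) = 2.634/√(180/2) = 0.2777.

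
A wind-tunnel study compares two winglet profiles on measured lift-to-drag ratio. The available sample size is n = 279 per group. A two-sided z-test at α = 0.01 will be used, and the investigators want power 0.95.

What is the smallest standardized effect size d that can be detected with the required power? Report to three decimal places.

d ≈ 0.357

Required noncentrality: δ = z_{0.005} + z_{0.05} = 2.576 + 1.645 = 4.221.
(The second rejection-region term Φ(−δ − z_{α/2}) is negligible and dropped.)
δ = d·√(n/2) ⇒ d = δ/√(n/2) = 4.221/√(279/2) = 0.3574.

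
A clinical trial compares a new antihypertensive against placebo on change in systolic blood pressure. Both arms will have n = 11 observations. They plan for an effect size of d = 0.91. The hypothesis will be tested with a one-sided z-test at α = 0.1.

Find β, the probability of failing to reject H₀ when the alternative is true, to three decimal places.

β ≈ 0.197

Noncentrality parameter: δ = d·√(n/2) = 0.91 × √(11/2) = 2.1341
Critical value for a one-sided test at α = 0.1: z_α = 1.282.
Power = P(Z > 1.282 − δ) = Φ(0.853) = 0.8031.
Type II error: β = 1 − power = 1 − 0.8031 = 0.1969.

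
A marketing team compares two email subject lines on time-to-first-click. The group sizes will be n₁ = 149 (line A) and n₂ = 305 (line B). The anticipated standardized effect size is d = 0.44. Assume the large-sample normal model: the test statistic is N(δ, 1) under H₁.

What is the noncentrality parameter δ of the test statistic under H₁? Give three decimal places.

δ = d / √(1/n₁ + 1/n₂) = 0.44 / √(1/149 + 1/305) = 4.4022

δ ≈ 4.402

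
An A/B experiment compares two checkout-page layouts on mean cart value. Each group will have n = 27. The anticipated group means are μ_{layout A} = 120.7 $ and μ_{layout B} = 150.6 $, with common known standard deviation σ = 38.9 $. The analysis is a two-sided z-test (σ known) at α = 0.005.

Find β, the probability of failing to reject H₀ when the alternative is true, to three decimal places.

Standardized effect: d = |μ_{layout A} − μ_{layout B}| / σ = |120.7 − 150.6| / 38.9 = 0.7686
Noncentrality parameter: δ = d·√(n/2) = 0.7686 × √(27/2) = 2.8242
Two-sided α = 0.005 → critical value z_{0.0025} = 2.807.
Power = Φ(δ − 2.807) + Φ(−δ − 2.807) = Φ(0.017) + Φ(-5.631) = 0.5068 + 0.0000 = 0.5068.
Type II error: β = 1 − power = 1 − 0.5068 = 0.4932.

β ≈ 0.493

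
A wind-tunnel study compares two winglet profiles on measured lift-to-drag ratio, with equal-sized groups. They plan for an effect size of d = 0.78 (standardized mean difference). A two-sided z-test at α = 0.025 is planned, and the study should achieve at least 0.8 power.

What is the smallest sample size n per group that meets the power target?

For power 0.8 need Φ(δ − z_{0.0125}) = 0.8, so δ = z_{0.0125} + z_{0.20} = 2.241 + 0.842 = 3.083.
(For δ > 0 the lower-tail rejection region contributes negligibly to power, so the one-term inversion is standard.)
δ = d·√(n/2) ⇒ n = 2(δ/d)² = 2 × (3.083 / 0.78)² = 31.25.
Round up to the next whole unit.

n = 32 per group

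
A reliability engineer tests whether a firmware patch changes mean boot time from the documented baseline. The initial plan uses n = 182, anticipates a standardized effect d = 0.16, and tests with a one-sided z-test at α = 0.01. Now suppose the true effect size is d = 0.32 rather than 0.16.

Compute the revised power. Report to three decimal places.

With d = 0.32: δ = d·√n = 0.32 × √182 = 4.3170. Critical value z_{0.01} = 2.326.
Revised power = Φ(δ − 2.326) = Φ(1.991) = 0.9767.

Power ≈ 0.977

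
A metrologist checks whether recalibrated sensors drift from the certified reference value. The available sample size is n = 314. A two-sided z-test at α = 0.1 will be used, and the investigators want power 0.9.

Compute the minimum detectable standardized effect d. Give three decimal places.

Need Φ(δ − 1.645) = 0.9, so δ = 1.645 + 1.282 = 2.926.
(Lower-tail contribution to power is negligible for δ > 0.)
δ = d·√n ⇒ d = δ/√n = 2.926/√314 = 0.1651.

d ≈ 0.165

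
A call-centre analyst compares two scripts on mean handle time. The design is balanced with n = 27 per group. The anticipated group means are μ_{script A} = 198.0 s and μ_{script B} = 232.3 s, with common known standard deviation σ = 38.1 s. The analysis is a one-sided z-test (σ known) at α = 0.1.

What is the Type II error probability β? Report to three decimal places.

Standardized effect: d = |μ_{script A} − μ_{script B}| / σ = |198.0 − 232.3| / 38.1 = 0.9003
Noncentrality parameter: δ = d·√(n/2) = 0.9003 × √(27/2) = 3.3078
One-sided α = 0.1 → critical value z_{0.1} = 1.282.
Power = P(Z > 1.282 − δ) = Φ(2.026) = 0.9786.
Type II error: β = 1 − power = 1 − 0.9786 = 0.0214.

β ≈ 0.021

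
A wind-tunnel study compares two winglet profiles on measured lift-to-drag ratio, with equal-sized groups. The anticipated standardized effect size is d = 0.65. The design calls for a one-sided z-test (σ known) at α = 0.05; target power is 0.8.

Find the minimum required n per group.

n = 30 per group

For power 0.8 need Φ(δ − z_{0.05}) = 0.8, so δ = z_{0.05} + z_{0.20} = 1.645 + 0.842 = 2.486.
δ = d·√(n/2) ⇒ n = 2(δ/d)² = 2 × (2.486 / 0.65)² = 29.27.
Round up to the next whole unit.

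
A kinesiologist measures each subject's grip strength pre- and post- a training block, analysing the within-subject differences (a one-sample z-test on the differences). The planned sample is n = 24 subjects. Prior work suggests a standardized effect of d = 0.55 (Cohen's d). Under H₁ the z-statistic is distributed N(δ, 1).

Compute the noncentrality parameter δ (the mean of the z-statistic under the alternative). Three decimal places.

The noncentrality parameter scales effect size by the design's sample-size factor: δ = d·√n = 0.55 × √24 = 2.6944

δ ≈ 2.694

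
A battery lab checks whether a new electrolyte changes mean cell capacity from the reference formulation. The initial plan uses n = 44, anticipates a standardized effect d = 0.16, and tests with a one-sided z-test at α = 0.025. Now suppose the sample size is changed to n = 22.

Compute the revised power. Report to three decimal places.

With n = 22: δ = d·√n = 0.16 × √22 = 0.7505. Critical value z_{0.025} = 1.960.
Revised power = P(Z > 1.960 − δ) = Φ(-1.209) = 0.1132.

Power ≈ 0.113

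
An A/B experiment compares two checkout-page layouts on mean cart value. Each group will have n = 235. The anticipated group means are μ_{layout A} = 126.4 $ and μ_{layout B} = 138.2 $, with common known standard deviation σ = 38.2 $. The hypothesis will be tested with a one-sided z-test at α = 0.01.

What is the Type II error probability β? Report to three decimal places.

Standardized effect: d = |μ_{layout A} − μ_{layout B}| / σ = |126.4 − 138.2| / 38.2 = 0.3089
Noncentrality parameter: δ = d·√(n/2) = 0.3089 × √(235/2) = 3.3484
Critical value for a one-sided test at α = 0.01: z_α = 2.326.
Power = Φ(δ − 2.326) = Φ(1.022) = 0.8466.
Type II error: β = 1 − power = 1 − 0.8466 = 0.1534.

β ≈ 0.153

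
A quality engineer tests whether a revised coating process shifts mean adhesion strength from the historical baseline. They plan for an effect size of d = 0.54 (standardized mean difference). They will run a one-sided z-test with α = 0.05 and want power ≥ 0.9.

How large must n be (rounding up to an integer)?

n = 30

For power 0.9 need Φ(δ − z_{0.05}) = 0.9, so δ = z_{0.05} + z_{0.10} = 1.645 + 1.282 = 2.926.
δ = d·√n ⇒ n = (δ/d)² = (2.926 / 0.54)² = 29.37.
Round up to the next whole unit.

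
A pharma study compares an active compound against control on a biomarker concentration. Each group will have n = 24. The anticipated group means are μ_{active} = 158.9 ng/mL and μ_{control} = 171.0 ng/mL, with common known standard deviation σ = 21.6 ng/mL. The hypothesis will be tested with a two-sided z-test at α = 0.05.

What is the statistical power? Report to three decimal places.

Power ≈ 0.492

Standardized effect: d = |μ_{active} − μ_{control}| / σ = |158.9 − 171.0| / 21.6 = 0.5602
Noncentrality parameter: δ = d·√(n/2) = 0.5602 × √(24/2) = 1.9405
Critical value for a two-sided test at α = 0.05: z_{α/2} = 1.960.
Power = Φ(δ − 1.960) + Φ(−δ − 1.960) = Φ(-0.019) + Φ(-3.901) = 0.4923 + 0.0000 = 0.4923.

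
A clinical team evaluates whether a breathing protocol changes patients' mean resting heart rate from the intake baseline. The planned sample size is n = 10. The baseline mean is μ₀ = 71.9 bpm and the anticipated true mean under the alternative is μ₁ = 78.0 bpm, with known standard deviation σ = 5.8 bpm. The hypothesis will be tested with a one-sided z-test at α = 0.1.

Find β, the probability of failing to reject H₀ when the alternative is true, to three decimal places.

Standardized effect: d = |μ₁ − μ₀| / σ = |78.0 − 71.9| / 5.8 = 1.0517
Noncentrality parameter: δ = d·√n = 1.0517 × √10 = 3.3258
One-sided α = 0.1 → critical value z_{0.1} = 1.282.
Power = Φ(δ − 1.282) = Φ(2.044) = 0.9795.
Type II error: β = 1 − power = 1 − 0.9795 = 0.0205.

β ≈ 0.020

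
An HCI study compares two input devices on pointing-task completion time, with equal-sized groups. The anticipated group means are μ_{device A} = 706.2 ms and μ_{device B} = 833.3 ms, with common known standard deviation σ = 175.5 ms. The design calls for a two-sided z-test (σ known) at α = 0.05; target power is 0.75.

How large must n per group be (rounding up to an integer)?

Standardized effect: d = |μ_{device A} − μ_{device B}| / σ = |706.2 − 833.3| / 175.5 = 0.7242
For power 0.75 need Φ(δ − z_{0.025}) = 0.75, so δ = z_{0.025} + z_{0.25} = 1.960 + 0.674 = 2.634.
(For δ > 0 the lower-tail rejection region contributes negligibly to power, so the one-term inversion is standard.)
δ = d·√(n/2) ⇒ n = 2(δ/d)² = 2 × (2.634 / 0.7242)² = 26.47.
Round up to the next whole unit.

n = 27 per group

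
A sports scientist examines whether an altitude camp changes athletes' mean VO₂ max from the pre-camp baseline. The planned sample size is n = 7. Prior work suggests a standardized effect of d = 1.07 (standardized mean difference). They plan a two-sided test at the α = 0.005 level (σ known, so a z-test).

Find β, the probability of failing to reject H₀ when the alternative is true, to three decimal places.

Noncentrality parameter: δ = d·√n = 1.07 × √7 = 2.8310
Two-sided α = 0.005 → critical value z_{0.0025} = 2.807.
Power = Φ(δ − 2.807) + Φ(−δ − 2.807) = Φ(0.024) + Φ(-5.638) = 0.5095 + 0.0000 = 0.5095.
Type II error: β = 1 − power = 1 − 0.5095 = 0.4905.

β ≈ 0.490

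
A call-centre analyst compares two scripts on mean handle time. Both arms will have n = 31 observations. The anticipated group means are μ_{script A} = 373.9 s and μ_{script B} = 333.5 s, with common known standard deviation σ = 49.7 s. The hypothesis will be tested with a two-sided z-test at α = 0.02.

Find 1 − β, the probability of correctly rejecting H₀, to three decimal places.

Standardized effect: d = |μ_{script A} − μ_{script B}| / σ = |373.9 − 333.5| / 49.7 = 0.8129
Noncentrality parameter: δ = d·√(n/2) = 0.8129 × √(31/2) = 3.2003
Critical value for a two-sided test at α = 0.02: z_{α/2} = 2.326.
Power = Φ(δ − 2.326) + Φ(−δ − 2.326) = Φ(0.874) + Φ(-5.527) = 0.8089 + 0.0000 = 0.8089.

Power ≈ 0.809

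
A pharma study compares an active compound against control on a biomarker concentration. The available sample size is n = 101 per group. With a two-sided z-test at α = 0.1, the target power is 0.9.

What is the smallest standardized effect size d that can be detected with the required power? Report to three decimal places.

Required noncentrality: δ = z_{0.05} + z_{0.10} = 1.645 + 1.282 = 2.926.
(The second rejection-region term Φ(−δ − z_{α/2}) is negligible and dropped.)
δ = d·√(n/2) ⇒ d = δ/√(n/2) = 2.926/√(101/2) = 0.4118.

d ≈ 0.412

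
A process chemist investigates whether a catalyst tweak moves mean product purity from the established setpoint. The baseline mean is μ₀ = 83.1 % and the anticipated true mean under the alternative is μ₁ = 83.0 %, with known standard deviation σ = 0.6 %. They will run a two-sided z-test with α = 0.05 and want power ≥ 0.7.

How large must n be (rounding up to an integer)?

n = 223

Standardized effect: d = |μ₁ − μ₀| / σ = |83.0 − 83.1| / 0.6 = 0.1667
For power 0.7 need Φ(δ − z_{0.025}) = 0.7, so δ = z_{0.025} + z_{0.30} = 1.960 + 0.524 = 2.484.
(Ignoring the negligible lower-tail rejection probability gives the usual closed-form inversion.)
δ = d·√n ⇒ n = (δ/d)² = (2.484 / 0.1667)² = 222.19.
Rounding up, n = 223.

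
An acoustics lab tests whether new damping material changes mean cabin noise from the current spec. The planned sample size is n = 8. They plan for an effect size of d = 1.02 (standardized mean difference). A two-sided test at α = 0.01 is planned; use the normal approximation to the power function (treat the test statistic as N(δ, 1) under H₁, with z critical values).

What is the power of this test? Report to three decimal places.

Power ≈ 0.621

Noncentrality parameter: δ = d·√n = 1.02 × √8 = 2.8850
Critical value for a two-sided test at α = 0.01: z_{α/2} = 2.576.
Power = Φ(δ − 2.576) + Φ(−δ − 2.576) = Φ(0.309) + Φ(-5.461) = 0.6214 + 0.0000 = 0.6214.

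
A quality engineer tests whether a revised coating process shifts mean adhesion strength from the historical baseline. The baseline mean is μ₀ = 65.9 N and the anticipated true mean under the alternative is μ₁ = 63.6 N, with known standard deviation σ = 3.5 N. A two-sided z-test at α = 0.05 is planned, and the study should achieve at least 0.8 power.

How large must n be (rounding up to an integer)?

Standardized effect: d = |μ₁ − μ₀| / σ = |63.6 − 65.9| / 3.5 = 0.6571
For power 0.8 need Φ(δ − z_{0.025}) = 0.8, so δ = z_{0.025} + z_{0.20} = 1.960 + 0.842 = 2.802.
(Ignoring the negligible lower-tail rejection probability gives the usual closed-form inversion.)
δ = d·√n ⇒ n = (δ/d)² = (2.802 / 0.6571)² = 18.18.
Round up to the next whole unit.

n = 19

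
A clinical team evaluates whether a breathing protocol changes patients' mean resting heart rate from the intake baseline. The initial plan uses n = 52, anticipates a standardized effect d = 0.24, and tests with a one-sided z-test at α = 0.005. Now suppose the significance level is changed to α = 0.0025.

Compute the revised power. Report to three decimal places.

Power ≈ 0.141

δ = d·√n = 0.24 × √52 = 1.7307 (unchanged). New critical value: z_{0.0025} = 2.807.
Revised power = P(Z > 2.807 − δ) = Φ(-1.076) = 0.1409.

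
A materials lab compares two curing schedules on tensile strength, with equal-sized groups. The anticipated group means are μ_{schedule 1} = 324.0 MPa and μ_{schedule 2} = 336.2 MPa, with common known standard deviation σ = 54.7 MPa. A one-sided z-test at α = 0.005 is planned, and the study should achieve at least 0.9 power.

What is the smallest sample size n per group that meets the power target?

Standardized effect: d = |μ_{schedule 1} − μ_{schedule 2}| / σ = |324.0 − 336.2| / 54.7 = 0.2230
For power 0.9 need Φ(δ − z_{0.005}) = 0.9, so δ = z_{0.005} + z_{0.10} = 2.576 + 1.282 = 3.857.
δ = d·√(n/2) ⇒ n = 2(δ/d)² = 2 × (3.857 / 0.2230)² = 598.23.
Round up to the next whole unit.

n = 599 per group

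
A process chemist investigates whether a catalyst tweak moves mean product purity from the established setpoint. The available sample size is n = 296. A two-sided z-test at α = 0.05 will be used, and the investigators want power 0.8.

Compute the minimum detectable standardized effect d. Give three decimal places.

d ≈ 0.163

Need Φ(δ − 1.960) = 0.8, so δ = 1.960 + 0.842 = 2.802.
(The second rejection-region term Φ(−δ − z_{α/2}) is negligible and dropped.)
δ = d·√n ⇒ d = δ/√n = 2.802/√296 = 0.1628.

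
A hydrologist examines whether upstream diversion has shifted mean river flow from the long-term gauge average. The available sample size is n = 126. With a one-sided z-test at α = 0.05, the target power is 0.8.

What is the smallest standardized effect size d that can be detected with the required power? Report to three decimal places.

Required noncentrality: δ = z_{0.05} + z_{0.20} = 1.645 + 0.842 = 2.486.
δ = d·√n ⇒ d = δ/√n = 2.486/√126 = 0.2215.

d ≈ 0.222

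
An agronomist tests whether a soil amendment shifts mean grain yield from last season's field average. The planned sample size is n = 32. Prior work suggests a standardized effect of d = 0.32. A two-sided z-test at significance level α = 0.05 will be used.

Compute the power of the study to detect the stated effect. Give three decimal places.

Noncentrality parameter: δ = d·√n = 0.32 × √32 = 1.8102
Critical value for a two-sided test at α = 0.05: z_{α/2} = 1.960.
Power = Φ(δ − 1.960) + Φ(−δ − 1.960) = Φ(-0.150) + Φ(-3.770) = 0.4405 + 0.0001 = 0.4406.

Power ≈ 0.441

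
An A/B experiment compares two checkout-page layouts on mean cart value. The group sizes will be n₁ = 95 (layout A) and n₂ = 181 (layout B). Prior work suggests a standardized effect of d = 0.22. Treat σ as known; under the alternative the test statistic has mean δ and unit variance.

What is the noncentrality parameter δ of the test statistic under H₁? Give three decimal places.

The noncentrality parameter scales effect size by the design's sample-size factor: δ = d / √(1/n₁ + 1/n₂) = 0.22 / √(1/95 + 1/181) = 1.7365

δ ≈ 1.736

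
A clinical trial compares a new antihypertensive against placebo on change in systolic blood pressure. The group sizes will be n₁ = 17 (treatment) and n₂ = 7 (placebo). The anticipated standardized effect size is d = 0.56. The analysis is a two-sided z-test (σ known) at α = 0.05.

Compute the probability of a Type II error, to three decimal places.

Noncentrality parameter: δ = d / √(1/n₁ + 1/n₂) = 0.56 / √(1/17 + 1/7) = 1.2470
Two-sided α = 0.05 → critical value z_{0.025} = 1.960.
Power = Φ(δ − 1.960) + Φ(−δ − 1.960) = Φ(-0.713) + Φ(-3.207) = 0.2379 + 0.0007 = 0.2386.
Type II error: β = 1 − power = 1 − 0.2386 = 0.7614.

β ≈ 0.761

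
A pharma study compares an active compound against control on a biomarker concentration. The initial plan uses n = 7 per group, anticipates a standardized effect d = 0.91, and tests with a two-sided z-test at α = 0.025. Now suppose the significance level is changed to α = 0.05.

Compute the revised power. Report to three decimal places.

δ = d·√(n/2) = 0.91 × √(7/2) = 1.7025 (unchanged). New critical value: z_{0.025} = 1.960.
Revised power = Φ(δ − 1.960) + Φ(−δ − 1.960) = Φ(-0.258) + Φ(-3.662) = 0.3984 + 0.0001 = 0.3985.

Power ≈ 0.399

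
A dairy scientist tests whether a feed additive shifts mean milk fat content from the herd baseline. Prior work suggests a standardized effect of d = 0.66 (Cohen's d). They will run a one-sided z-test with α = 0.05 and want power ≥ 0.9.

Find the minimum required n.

n = 20

For power 0.9 need Φ(δ − z_{0.05}) = 0.9, so δ = z_{0.05} + z_{0.10} = 1.645 + 1.282 = 2.926.
δ = d·√n ⇒ n = (δ/d)² = (2.926 / 0.66)² = 19.66.
Round up to the next whole unit.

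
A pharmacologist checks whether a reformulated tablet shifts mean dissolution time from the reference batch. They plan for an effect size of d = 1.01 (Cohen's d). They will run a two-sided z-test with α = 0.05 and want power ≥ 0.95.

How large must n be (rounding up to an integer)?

Set Φ(δ − 1.960) = 0.95; then δ − 1.960 = Φ⁻¹(0.95) = 1.645, giving δ = 3.605.
(For δ > 0 the lower-tail rejection region contributes negligibly to power, so the one-term inversion is standard.)
δ = d·√n ⇒ n = (δ/d)² = (3.605 / 1.01)² = 12.74.
Rounding up, n = 13.

n = 13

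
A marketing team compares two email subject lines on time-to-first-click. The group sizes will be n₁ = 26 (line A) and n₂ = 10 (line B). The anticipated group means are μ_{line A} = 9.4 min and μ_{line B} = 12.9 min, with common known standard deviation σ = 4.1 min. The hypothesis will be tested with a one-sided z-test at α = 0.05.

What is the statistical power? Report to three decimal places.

Standardized effect: d = |μ_{line A} − μ_{line B}| / σ = |9.4 − 12.9| / 4.1 = 0.8537
Noncentrality parameter: δ = d / √(1/n₁ + 1/n₂) = 0.8537 / √(1/26 + 1/10) = 2.2941
One-sided α = 0.05 → critical value z_{0.05} = 1.645.
Power = P(Z > 1.645 − δ) = Φ(0.649) = 0.7419.

Power ≈ 0.742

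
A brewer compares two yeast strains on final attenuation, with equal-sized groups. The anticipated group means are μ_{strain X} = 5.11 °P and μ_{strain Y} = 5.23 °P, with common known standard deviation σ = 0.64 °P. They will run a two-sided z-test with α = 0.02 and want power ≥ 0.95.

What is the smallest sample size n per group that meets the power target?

Standardized effect: d = |μ_{strain X} − μ_{strain Y}| / σ = |5.11 − 5.23| / 0.64 = 0.1875
Set Φ(δ − 2.326) = 0.95; then δ − 2.326 = Φ⁻¹(0.95) = 1.645, giving δ = 3.971.
(The Φ(−δ − z_{α/2}) term is vanishingly small for δ > 0 and is dropped in the standard sample-size formula.)
δ = d·√(n/2) ⇒ n = 2(δ/d)² = 2 × (3.971 / 0.1875)² = 897.16.
Rounding up, n = 898 per group.

n = 898 per group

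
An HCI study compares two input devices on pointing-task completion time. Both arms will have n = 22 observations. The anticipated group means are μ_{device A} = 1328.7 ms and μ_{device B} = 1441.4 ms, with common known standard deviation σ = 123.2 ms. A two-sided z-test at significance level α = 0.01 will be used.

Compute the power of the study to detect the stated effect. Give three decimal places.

Standardized effect: d = |μ_{device A} − μ_{device B}| / σ = |1328.7 − 1441.4| / 123.2 = 0.9148
Noncentrality parameter: λ = d·√(n/2) = 0.9148 × √(22/2) = 3.0340
Two-sided α = 0.01 → critical value z_{0.005} = 2.576.
Power = Φ(λ − 2.576) + Φ(−λ − 2.576) = Φ(0.458) + Φ(-5.610) = 0.6766 + 0.0000 = 0.6766.

Power ≈ 0.677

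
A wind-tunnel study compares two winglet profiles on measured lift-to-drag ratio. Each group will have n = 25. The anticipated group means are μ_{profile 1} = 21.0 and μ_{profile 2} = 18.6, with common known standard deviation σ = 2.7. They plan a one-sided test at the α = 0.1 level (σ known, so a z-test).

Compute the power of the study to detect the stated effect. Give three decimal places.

Standardized effect: d = |μ_{profile 1} − μ_{profile 2}| / σ = |21.0 − 18.6| / 2.7 = 0.8889
Noncentrality parameter: δ = d·√(n/2) = 0.8889 × √(25/2) = 3.1427
Critical value for a one-sided test at α = 0.1: z_α = 1.282.
Power = Φ(δ − 1.282) = Φ(1.861) = 0.9686.

Power ≈ 0.969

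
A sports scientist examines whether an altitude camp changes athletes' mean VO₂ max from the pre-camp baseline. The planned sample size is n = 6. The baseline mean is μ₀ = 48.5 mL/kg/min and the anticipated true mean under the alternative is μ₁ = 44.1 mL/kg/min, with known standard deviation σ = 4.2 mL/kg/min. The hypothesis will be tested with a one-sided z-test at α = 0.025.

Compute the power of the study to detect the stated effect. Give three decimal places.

Standardized effect: d = |μ₁ − μ₀| / σ = |44.1 − 48.5| / 4.2 = 1.0476
Noncentrality parameter: δ = d·√n = 1.0476 × √6 = 2.5661
One-sided α = 0.025 → critical value z_{0.025} = 1.960.
Power = P(Z > 1.960 − δ) = Φ(0.606) = 0.7278.

Power ≈ 0.728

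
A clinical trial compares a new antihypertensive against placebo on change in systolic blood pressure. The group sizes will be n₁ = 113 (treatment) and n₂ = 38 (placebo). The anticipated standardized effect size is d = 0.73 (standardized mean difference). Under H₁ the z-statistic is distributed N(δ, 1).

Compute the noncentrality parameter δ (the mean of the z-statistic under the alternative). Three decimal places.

δ ≈ 3.893

δ = d / √(1/n₁ + 1/n₂) = 0.73 / √(1/113 + 1/38) = 3.8928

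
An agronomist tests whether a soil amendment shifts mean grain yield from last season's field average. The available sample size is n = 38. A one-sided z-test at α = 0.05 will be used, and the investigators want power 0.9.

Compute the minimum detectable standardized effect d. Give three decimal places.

d ≈ 0.475

Required noncentrality: δ = z_{0.05} + z_{0.10} = 1.645 + 1.282 = 2.926.
δ = d·√n ⇒ d = δ/√n = 2.926/√38 = 0.4747.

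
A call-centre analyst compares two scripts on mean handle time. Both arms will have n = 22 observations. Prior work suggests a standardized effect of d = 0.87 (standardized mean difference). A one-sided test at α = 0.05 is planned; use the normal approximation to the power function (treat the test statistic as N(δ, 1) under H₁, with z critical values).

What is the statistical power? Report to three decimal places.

Noncentrality parameter: δ = d·√(n/2) = 0.87 × √(22/2) = 2.8855
Critical value for a one-sided test at α = 0.05: z_α = 1.645.
Power = Φ(δ − 1.645) = Φ(1.241) = 0.8926.

Power ≈ 0.893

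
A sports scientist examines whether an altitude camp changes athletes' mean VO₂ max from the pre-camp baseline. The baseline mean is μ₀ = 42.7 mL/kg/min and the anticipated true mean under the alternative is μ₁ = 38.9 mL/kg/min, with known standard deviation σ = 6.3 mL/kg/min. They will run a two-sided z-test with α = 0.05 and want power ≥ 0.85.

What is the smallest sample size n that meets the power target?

Standardized effect: d = |μ₁ − μ₀| / σ = |38.9 − 42.7| / 6.3 = 0.6032
Set Φ(δ − 1.960) = 0.85; then δ − 1.960 = Φ⁻¹(0.85) = 1.036, giving δ = 2.996.
(Ignoring the negligible lower-tail rejection probability gives the usual closed-form inversion.)
δ = d·√n ⇒ n = (δ/d)² = (2.996 / 0.6032)² = 24.68.
Rounding up, n = 25.

n = 25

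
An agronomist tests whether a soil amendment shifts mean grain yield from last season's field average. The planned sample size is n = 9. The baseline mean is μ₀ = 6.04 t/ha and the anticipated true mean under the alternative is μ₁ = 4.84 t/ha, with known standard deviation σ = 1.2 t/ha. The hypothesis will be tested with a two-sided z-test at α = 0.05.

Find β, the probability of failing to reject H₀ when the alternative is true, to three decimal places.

Standardized effect: d = |μ₁ − μ₀| / σ = |4.84 − 6.04| / 1.2 = 1.0000
Noncentrality parameter: δ = d·√n = 1.0000 × √9 = 3.0000
Critical value for a two-sided test at α = 0.05: z_{α/2} = 1.960.
Power = Φ(δ − 1.960) + Φ(−δ − 1.960) = Φ(1.040) + Φ(-4.960) = 0.8508 + 0.0000 = 0.8508.
Type II error: β = 1 − power = 1 − 0.8508 = 0.1492.

β ≈ 0.149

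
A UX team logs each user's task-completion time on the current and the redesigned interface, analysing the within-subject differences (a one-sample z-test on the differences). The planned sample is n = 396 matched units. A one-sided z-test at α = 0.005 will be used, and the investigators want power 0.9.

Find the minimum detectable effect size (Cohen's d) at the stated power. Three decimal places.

Required noncentrality: δ = z_{0.005} + z_{0.10} = 2.576 + 1.282 = 3.857.
δ = d·√n ⇒ d = δ/√n = 3.857/√396 = 0.1938.

d ≈ 0.194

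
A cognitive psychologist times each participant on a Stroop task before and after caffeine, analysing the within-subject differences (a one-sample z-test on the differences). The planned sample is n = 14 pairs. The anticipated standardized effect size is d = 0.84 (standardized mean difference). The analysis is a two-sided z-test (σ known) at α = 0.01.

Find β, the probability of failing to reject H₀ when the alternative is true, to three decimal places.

β ≈ 0.285

Noncentrality parameter: δ = d·√n = 0.84 × √14 = 3.1430
Two-sided α = 0.01 → critical value z_{0.005} = 2.576.
Power = Φ(δ − 2.576) + Φ(−δ − 2.576) = Φ(0.567) + Φ(-5.719) = 0.7147 + 0.0000 = 0.7147.
Type II error: β = 1 − power = 1 − 0.7147 = 0.2853.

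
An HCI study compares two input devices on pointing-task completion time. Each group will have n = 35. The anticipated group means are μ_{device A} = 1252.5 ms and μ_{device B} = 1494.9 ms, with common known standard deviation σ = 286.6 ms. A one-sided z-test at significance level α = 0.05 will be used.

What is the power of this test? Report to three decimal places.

Power ≈ 0.971

Standardized effect: d = |μ_{device A} − μ_{device B}| / σ = |1252.5 − 1494.9| / 286.6 = 0.8458
Noncentrality parameter: δ = d·√(n/2) = 0.8458 × √(35/2) = 3.5381
Critical value for a one-sided test at α = 0.05: z_α = 1.645.
Power = Φ(δ − 1.645) = Φ(1.893) = 0.9708.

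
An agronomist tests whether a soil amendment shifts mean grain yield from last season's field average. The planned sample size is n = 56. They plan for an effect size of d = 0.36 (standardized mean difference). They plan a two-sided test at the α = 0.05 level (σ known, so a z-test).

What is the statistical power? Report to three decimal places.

Power ≈ 0.769

Noncentrality parameter: δ = d·√n = 0.36 × √56 = 2.6940
Two-sided α = 0.05 → critical value z_{0.025} = 1.960.
Power = Φ(δ − 1.960) + Φ(−δ − 1.960) = Φ(0.734) + Φ(-4.654) = 0.7685 + 0.0000 = 0.7685.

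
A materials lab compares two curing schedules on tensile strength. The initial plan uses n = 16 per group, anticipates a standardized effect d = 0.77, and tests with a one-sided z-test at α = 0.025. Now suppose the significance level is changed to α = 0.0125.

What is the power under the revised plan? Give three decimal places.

Power ≈ 0.475

δ = d·√(n/2) = 0.77 × √(16/2) = 2.1779 (unchanged). New critical value: z_{0.0125} = 2.241.
Revised power = Φ(δ − 2.241) = Φ(-0.064) = 0.4747.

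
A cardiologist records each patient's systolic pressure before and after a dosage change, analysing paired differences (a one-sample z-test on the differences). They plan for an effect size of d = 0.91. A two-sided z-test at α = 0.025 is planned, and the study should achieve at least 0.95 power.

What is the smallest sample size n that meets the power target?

For power 0.95 need Φ(δ − z_{0.0125}) = 0.95, so δ = z_{0.0125} + z_{0.05} = 2.241 + 1.645 = 3.886.
(Ignoring the negligible lower-tail rejection probability gives the usual closed-form inversion.)
δ = d·√n ⇒ n = (δ/d)² = (3.886 / 0.91)² = 18.24.
Rounding up, n = 19.

n = 19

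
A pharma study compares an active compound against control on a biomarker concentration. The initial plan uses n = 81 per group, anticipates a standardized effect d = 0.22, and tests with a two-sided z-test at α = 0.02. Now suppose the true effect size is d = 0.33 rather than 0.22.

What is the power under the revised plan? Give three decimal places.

With d = 0.33: δ = d·√(n/2) = 0.33 × √(81/2) = 2.1001. Critical value z_{0.01} = 2.326.
Revised power = Φ(δ − 2.326) + Φ(−δ − 2.326) = Φ(-0.226) + Φ(-4.426) = 0.4105 + 0.0000 = 0.4105.

Power ≈ 0.411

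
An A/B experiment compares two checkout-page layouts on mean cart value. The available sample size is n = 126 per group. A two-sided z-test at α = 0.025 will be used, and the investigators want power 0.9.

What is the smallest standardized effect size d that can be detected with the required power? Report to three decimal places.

d ≈ 0.444

Need Φ(δ − 2.241) = 0.9, so δ = 2.241 + 1.282 = 3.523.
(The second rejection-region term Φ(−δ − z_{α/2}) is negligible and dropped.)
δ = d·√(n/2) ⇒ d = δ/√(n/2) = 3.523/√(126/2) = 0.4439.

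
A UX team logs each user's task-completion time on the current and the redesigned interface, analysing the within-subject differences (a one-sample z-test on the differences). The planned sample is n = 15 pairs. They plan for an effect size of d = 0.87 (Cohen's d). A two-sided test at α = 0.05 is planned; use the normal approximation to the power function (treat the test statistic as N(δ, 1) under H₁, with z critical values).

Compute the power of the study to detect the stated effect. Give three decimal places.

Noncentrality parameter: δ = d·√n = 0.87 × √15 = 3.3695
Two-sided α = 0.05 → critical value z_{0.025} = 1.960.
Power = Φ(δ − 1.960) + Φ(−δ − 1.960) = Φ(1.410) + Φ(-5.329) = 0.9207 + 0.0000 = 0.9207.

Power ≈ 0.921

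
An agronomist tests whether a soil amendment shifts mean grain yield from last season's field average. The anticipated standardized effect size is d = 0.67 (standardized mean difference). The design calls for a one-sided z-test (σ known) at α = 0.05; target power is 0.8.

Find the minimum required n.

For power 0.8 need Φ(δ − z_{0.05}) = 0.8, so δ = z_{0.05} + z_{0.20} = 1.645 + 0.842 = 2.486.
δ = d·√n ⇒ n = (δ/d)² = (2.486 / 0.67)² = 13.77.
Rounding up, n = 14.

n = 14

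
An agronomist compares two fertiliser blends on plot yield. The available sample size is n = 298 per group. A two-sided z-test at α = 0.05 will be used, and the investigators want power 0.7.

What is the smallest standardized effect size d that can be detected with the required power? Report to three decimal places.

Required noncentrality: δ = z_{0.025} + z_{0.30} = 1.960 + 0.524 = 2.484.
(The second rejection-region term Φ(−δ − z_{α/2}) is negligible and dropped.)
δ = d·√(n/2) ⇒ d = δ/√(n/2) = 2.484/√(298/2) = 0.2035.

d ≈ 0.204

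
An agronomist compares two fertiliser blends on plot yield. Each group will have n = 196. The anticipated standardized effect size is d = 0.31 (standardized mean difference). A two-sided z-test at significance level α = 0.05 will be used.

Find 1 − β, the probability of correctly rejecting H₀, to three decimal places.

Noncentrality parameter: δ = d·√(n/2) = 0.31 × √(196/2) = 3.0688
Critical value for a two-sided test at α = 0.05: z_{α/2} = 1.960.
Power = Φ(δ − 1.960) + Φ(−δ − 1.960) = Φ(1.109) + Φ(-5.029) = 0.8663 + 0.0000 = 0.8663.

Power ≈ 0.866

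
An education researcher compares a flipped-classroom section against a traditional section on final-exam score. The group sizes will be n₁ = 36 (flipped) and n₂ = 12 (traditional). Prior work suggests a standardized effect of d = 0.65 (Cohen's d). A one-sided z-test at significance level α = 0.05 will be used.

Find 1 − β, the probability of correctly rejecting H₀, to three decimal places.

Power ≈ 0.620

Noncentrality parameter: δ = d / √(1/n₁ + 1/n₂) = 0.65 / √(1/36 + 1/12) = 1.9500
One-sided α = 0.05 → critical value z_{0.05} = 1.645.
Power = Φ(δ − 1.645) = Φ(0.305) = 0.6199.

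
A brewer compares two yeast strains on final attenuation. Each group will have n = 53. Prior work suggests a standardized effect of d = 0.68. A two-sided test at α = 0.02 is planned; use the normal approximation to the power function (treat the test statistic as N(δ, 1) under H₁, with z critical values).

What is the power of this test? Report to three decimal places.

Power ≈ 0.880

Noncentrality parameter: δ = d·√(n/2) = 0.68 × √(53/2) = 3.5005
Two-sided α = 0.02 → critical value z_{0.01} = 2.326.
Power = Φ(δ − 2.326) + Φ(−δ − 2.326) = Φ(1.174) + Φ(-5.827) = 0.8798 + 0.0000 = 0.8798.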